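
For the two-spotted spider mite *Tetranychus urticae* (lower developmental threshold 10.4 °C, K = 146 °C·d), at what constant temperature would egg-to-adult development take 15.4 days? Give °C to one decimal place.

19.9 °C

Required daily accumulation = 146 / 15.4 = 9.481 DD/day.
T = T_base + 9.481 = 10.4 + 9.481 = 19.881 ≈ 19.9 °C.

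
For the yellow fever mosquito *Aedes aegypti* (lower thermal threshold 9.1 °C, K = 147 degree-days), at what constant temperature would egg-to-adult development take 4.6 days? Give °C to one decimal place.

Required daily accumulation = 147 / 4.6 = 31.957 DD/day.
T = T_base + 31.957 = 9.1 + 31.957 = 41.057 ≈ 41.1 °C.

41.1 °C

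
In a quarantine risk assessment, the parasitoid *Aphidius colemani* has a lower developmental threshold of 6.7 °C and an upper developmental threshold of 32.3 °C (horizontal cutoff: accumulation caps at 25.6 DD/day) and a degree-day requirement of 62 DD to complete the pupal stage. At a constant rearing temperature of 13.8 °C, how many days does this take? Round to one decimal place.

8.7 days

Daily accumulation = 13.8 − 6.7 = 7.1 DD/day.
Duration = 62 / 7.1 = 8.732 ≈ 8.7 days.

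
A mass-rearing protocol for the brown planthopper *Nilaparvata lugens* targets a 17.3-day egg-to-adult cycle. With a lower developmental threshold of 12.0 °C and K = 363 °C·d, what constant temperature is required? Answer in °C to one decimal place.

Required daily accumulation = 363 / 17.3 = 20.983 DD/day.
T = T_base + 20.983 = 12.0 + 20.983 = 32.983 ≈ 33.0 °C.

33.0 °C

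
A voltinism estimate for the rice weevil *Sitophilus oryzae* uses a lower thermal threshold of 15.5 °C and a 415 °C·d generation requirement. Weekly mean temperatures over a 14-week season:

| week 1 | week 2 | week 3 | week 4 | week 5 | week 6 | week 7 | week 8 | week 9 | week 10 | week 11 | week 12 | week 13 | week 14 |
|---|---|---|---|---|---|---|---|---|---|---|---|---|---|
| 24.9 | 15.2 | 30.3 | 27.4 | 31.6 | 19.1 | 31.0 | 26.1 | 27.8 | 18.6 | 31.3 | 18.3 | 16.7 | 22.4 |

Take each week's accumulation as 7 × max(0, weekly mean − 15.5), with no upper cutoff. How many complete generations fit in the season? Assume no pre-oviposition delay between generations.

2 generations

Weekly DD (7 × max(0, T̄ − 15.5)): 65.8, 0.0, 103.6, 83.3, 112.7, 25.2, 108.5, 74.2, 86.1, 21.7, 110.6, 19.6, 8.4, 48.3.
Season total = 868.0 DD.
Complete generations = ⌊868.0 / 415⌋ = 2.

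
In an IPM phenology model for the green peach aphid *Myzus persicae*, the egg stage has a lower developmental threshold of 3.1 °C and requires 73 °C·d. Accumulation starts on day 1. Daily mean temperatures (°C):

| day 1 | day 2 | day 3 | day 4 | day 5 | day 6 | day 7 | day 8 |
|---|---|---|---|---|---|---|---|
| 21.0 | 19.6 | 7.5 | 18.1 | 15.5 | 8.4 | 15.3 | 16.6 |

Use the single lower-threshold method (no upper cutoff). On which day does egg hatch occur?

day 7

Daily DD above 3.1 °C: 17.9, 16.5, 4.4, 15.0, 12.4, 5.3, 12.2, 13.5.
Cumulative: 17.9, 34.4, 38.8, 53.8, 66.2, 71.5, 83.7, 97.2.
The total first reaches 73 DD on day 7.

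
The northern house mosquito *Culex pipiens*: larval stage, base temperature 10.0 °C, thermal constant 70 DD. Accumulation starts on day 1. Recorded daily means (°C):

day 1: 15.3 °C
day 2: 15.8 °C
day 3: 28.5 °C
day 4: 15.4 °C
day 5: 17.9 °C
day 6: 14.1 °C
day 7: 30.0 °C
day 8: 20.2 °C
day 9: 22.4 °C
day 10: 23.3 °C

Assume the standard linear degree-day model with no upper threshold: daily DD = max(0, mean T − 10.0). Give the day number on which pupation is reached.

day 8

Daily DD above 10.0 °C: 5.3, 5.8, 18.5, 5.4, 7.9, 4.1, 20.0, 10.2, 12.4, 13.3.
Cumulative: 5.3, 11.1, 29.6, 35.0, 42.9, 47.0, 67.0, 77.2, 89.6, 102.9.
The total first reaches 70 DD on day 8.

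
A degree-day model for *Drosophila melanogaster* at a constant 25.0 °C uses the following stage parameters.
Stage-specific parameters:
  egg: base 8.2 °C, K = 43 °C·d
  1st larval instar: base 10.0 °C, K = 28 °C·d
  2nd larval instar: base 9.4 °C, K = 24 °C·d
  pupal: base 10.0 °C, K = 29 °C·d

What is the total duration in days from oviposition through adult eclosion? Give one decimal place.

egg: 43 / (25.0 − 8.2) = 43 / 16.8 = 2.560 d.
1st larval instar: 28 / (25.0 − 10.0) = 28 / 15.0 = 1.867 d.
2nd larval instar: 24 / (25.0 − 9.4) = 24 / 15.6 = 1.538 d.
pupal: 29 / (25.0 − 10.0) = 29 / 15.0 = 1.933 d.
Sum = 7.898 ≈ 7.9 days.

7.9 days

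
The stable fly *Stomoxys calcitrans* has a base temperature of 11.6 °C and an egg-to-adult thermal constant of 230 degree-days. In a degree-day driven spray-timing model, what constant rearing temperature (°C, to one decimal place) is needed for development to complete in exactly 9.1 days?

36.9 °C

Required daily accumulation = 230 / 9.1 = 25.275 DD/day.
T = T_base + 25.275 = 11.6 + 25.275 = 36.875 ≈ 36.9 °C.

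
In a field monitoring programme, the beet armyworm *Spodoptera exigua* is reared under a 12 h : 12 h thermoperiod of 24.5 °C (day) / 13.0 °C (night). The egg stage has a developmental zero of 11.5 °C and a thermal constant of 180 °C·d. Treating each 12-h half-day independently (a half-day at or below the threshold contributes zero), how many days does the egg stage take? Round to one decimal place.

Day half: max(0, 24.5 − 11.5) × 0.5 = 13.0 × 0.5 = 6.50 DD.
Night half: max(0, 13.0 − 11.5) × 0.5 = 1.5 × 0.5 = 0.75 DD.
Per 24 h: 7.25 DD/day.
Duration = 180 / 7.25 = 24.828 ≈ 24.8 days.

24.8 days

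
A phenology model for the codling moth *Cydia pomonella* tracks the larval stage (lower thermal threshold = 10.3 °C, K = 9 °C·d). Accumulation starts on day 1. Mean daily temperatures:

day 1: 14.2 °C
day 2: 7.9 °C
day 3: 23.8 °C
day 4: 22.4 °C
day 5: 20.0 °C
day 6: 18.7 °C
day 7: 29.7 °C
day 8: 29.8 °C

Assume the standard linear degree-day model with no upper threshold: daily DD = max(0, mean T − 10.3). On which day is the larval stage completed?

day 3

Daily DD above 10.3 °C: 3.9, 0.0, 13.5, 12.1, 9.7, 8.4, 19.4, 19.5.
Cumulative: 3.9, 3.9, 17.4, 29.5, 39.2, 47.6, 67.0, 86.5.
The total first reaches 9 DD on day 3.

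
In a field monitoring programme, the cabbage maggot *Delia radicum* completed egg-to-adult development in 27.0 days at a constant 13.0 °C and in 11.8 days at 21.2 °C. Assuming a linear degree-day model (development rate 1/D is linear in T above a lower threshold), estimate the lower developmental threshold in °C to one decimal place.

6.6 °C

Under the model K = D·(T − T_b), so D₁·(T₁ − T_b) = D₂·(T₂ − T_b).
27.0·(13.0 − T_b) = 11.8·(21.2 − T_b)
T_b = (27.0·13.0 − 11.8·21.2) / (27.0 − 11.8) = 100.84 / 15.2 = 6.634 °C ≈ 6.6 °C.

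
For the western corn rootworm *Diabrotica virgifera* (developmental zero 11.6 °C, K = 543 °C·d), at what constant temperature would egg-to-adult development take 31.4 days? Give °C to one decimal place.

Required daily accumulation = 543 / 31.4 = 17.293 DD/day.
T = T_base + 17.293 = 11.6 + 17.293 = 28.893 ≈ 28.9 °C.

28.9 °C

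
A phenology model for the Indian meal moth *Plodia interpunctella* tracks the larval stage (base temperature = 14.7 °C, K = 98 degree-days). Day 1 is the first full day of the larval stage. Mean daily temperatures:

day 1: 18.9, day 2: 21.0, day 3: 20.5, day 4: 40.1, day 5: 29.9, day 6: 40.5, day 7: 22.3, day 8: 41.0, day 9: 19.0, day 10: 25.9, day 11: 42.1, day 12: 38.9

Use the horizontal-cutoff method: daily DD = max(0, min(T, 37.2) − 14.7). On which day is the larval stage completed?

Daily DD above 14.7 °C (capped at 22.5): 4.2, 6.3, 5.8, 22.5, 15.2, 22.5, 7.6, 22.5, 4.3, 11.2, 22.5, 22.5.
Cumulative: 4.2, 10.5, 16.3, 38.8, 54.0, 76.5, 84.1, 106.6, 110.9, 122.1, 144.6, 167.1.
The total first reaches 98 DD on day 8.

day 8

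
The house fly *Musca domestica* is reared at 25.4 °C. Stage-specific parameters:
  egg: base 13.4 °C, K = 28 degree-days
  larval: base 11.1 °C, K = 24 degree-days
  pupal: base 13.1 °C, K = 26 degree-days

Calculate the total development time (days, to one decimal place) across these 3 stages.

egg: 28 / (25.4 − 13.4) = 28 / 12.0 = 2.333 d.
larval: 24 / (25.4 − 11.1) = 24 / 14.3 = 1.678 d.
pupal: 26 / (25.4 − 13.1) = 26 / 12.3 = 2.114 d.
Sum = 6.125 ≈ 6.1 days.

6.1 days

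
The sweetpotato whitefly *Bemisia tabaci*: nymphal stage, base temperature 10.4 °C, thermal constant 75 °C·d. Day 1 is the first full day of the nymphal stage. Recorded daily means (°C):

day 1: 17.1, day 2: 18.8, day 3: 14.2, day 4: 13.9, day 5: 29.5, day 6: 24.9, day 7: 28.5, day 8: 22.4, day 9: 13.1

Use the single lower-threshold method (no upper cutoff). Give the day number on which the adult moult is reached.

Daily DD above 10.4 °C: 6.7, 8.4, 3.8, 3.5, 19.1, 14.5, 18.1, 12.0, 2.7.
Cumulative: 6.7, 15.1, 18.9, 22.4, 41.5, 56.0, 74.1, 86.1, 88.8.
The total first reaches 75 DD on day 8.

day 8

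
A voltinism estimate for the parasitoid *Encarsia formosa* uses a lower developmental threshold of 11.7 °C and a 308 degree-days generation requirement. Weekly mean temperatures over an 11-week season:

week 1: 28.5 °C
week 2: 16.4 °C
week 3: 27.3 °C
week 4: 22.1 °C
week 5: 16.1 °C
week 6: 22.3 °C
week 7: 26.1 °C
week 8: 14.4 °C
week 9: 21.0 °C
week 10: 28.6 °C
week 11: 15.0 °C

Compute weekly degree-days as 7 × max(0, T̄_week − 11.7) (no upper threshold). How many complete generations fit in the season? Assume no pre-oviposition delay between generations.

Weekly DD (7 × max(0, T̄ − 11.7)): 117.6, 32.9, 109.2, 72.8, 30.8, 74.2, 100.8, 18.9, 65.1, 118.3, 23.1.
Season total = 763.7 DD.
Complete generations = ⌊763.7 / 308⌋ = 2.

2 generations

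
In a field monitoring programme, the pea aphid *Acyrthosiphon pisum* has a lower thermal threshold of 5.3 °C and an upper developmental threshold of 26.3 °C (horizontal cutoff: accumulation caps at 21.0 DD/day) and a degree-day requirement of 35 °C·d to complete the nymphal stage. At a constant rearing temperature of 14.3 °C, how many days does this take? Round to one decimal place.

Daily accumulation = 14.3 − 5.3 = 9.0 DD/day.
Duration = 35 / 9.0 = 3.889 ≈ 3.9 days.

3.9 days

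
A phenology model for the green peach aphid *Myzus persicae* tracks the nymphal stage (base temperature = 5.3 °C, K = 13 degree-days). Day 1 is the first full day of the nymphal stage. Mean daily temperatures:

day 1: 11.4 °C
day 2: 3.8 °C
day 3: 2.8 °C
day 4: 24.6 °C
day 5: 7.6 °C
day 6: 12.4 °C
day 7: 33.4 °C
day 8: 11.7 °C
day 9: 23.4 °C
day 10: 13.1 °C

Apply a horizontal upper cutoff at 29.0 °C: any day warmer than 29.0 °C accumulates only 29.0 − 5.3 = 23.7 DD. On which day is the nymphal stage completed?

day 4

Daily DD above 5.3 °C (capped at 23.7): 6.1, 0.0, 0.0, 19.3, 2.3, 7.1, 23.7, 6.4, 18.1, 7.8.
Cumulative: 6.1, 6.1, 6.1, 25.4, 27.7, 34.8, 58.5, 64.9, 83.0, 90.8.
The total first reaches 13 DD on day 4.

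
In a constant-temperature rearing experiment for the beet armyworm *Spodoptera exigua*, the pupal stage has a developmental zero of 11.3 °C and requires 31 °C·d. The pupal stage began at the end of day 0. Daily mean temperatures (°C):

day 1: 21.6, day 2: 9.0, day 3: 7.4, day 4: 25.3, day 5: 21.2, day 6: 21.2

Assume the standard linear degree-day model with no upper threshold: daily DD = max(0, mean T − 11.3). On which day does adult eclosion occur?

day 5

Daily DD above 11.3 °C: 10.3, 0.0, 0.0, 14.0, 9.9, 9.9.
Cumulative: 10.3, 10.3, 10.3, 24.3, 34.2, 44.1.
The total first reaches 31 DD on day 5.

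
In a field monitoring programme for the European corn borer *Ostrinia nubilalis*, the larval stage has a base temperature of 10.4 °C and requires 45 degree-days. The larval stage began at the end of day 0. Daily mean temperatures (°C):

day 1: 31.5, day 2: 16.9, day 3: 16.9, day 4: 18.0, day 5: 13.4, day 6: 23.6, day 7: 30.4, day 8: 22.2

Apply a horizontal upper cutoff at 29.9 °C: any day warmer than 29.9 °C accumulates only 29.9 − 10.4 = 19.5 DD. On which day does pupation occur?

day 6

Daily DD above 10.4 °C (capped at 19.5): 19.5, 6.5, 6.5, 7.6, 3.0, 13.2, 19.5, 11.8.
Cumulative: 19.5, 26.0, 32.5, 40.1, 43.1, 56.3, 75.8, 87.6.
The total first reaches 45 DD on day 6.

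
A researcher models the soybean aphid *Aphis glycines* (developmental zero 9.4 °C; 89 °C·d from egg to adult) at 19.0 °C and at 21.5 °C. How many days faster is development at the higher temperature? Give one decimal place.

At 19.0 °C: 89 / (19.0 − 9.4) = 89 / 9.6 = 9.271 d.
At 21.5 °C: 89 / (21.5 − 9.4) = 89 / 12.1 = 7.355 d.
Difference = |9.271 − 7.355| = 1.915 ≈ 1.9 days.

1.9 days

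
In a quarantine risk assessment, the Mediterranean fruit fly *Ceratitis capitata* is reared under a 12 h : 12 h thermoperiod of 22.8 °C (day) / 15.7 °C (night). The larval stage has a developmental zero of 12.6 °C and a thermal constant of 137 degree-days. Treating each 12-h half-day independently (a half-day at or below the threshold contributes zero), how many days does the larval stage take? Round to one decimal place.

Day half: max(0, 22.8 − 12.6) × 0.5 = 10.2 × 0.5 = 5.10 DD.
Night half: max(0, 15.7 − 12.6) × 0.5 = 3.1 × 0.5 = 1.55 DD.
Per 24 h: 6.65 DD/day.
Duration = 137 / 6.65 = 20.602 ≈ 20.6 days.

20.6 days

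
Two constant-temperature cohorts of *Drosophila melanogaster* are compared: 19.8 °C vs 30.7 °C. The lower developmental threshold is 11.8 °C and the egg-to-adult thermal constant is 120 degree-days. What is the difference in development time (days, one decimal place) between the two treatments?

8.7 days

At 19.8 °C: 120 / (19.8 − 11.8) = 120 / 8.0 = 15.000 d.
At 30.7 °C: 120 / (30.7 − 11.8) = 120 / 18.9 = 6.349 d.
Difference = |15.000 − 6.349| = 8.651 ≈ 8.7 days.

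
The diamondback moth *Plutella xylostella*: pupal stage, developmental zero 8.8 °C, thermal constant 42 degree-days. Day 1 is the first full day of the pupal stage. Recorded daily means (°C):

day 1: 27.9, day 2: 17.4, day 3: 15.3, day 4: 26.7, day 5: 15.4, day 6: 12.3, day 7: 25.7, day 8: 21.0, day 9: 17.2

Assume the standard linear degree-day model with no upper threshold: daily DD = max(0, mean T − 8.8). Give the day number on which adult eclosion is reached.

day 4

Daily DD above 8.8 °C: 19.1, 8.6, 6.5, 17.9, 6.6, 3.5, 16.9, 12.2, 8.4.
Cumulative: 19.1, 27.7, 34.2, 52.1, 58.7, 62.2, 79.1, 91.3, 99.7.
The total first reaches 42 DD on day 4.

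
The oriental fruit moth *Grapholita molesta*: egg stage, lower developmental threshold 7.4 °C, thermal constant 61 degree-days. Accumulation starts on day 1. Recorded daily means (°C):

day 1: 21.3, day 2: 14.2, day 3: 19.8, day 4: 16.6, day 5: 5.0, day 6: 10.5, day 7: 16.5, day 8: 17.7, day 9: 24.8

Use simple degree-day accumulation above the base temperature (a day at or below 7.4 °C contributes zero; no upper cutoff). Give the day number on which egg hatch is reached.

day 8

Daily DD above 7.4 °C: 13.9, 6.8, 12.4, 9.2, 0.0, 3.1, 9.1, 10.3, 17.4.
Cumulative: 13.9, 20.7, 33.1, 42.3, 42.3, 45.4, 54.5, 64.8, 82.2.
The total first reaches 61 DD on day 8.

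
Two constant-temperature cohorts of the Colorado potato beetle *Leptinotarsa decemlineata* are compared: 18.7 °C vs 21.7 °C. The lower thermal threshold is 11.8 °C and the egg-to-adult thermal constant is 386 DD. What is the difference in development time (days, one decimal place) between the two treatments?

17.0 days

At 18.7 °C: 386 / (18.7 − 11.8) = 386 / 6.9 = 55.942 d.
At 21.7 °C: 386 / (21.7 − 11.8) = 386 / 9.9 = 38.990 d.
Difference = |55.942 − 38.990| = 16.952 ≈ 17.0 days.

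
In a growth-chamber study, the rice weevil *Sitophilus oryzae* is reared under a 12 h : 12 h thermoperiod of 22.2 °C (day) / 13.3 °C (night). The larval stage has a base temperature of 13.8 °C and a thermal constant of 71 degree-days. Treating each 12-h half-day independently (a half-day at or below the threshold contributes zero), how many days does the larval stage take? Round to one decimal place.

Day half: max(0, 22.2 − 13.8) × 0.5 = 8.4 × 0.5 = 4.20 DD.
Night half: max(0, 13.3 − 13.8) × 0.5 = 0.0 × 0.5 = 0.00 DD.
Per 24 h: 4.20 DD/day.
Duration = 71 / 4.20 = 16.905 ≈ 16.9 days.

16.9 days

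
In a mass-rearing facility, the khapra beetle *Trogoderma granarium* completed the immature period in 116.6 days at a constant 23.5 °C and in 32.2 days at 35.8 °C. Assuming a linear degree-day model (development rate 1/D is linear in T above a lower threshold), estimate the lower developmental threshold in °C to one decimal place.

18.8 °C

Equal thermal constants: D₁(T₁ − T_b) = D₂(T₂ − T_b).
116.6·(23.5 − T_b) = 32.2·(35.8 − T_b)
T_b = (116.6·23.5 − 32.2·35.8) / (116.6 − 32.2) = 1587.34 / 84.4 = 18.807 °C ≈ 18.8 °C.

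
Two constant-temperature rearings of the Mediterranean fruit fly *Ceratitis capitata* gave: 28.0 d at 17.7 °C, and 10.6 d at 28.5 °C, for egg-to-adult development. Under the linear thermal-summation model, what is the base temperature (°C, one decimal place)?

Under the model K = D·(T − T_b), so D₁·(T₁ − T_b) = D₂·(T₂ − T_b).
28.0·(17.7 − T_b) = 10.6·(28.5 − T_b)
T_b = (28.0·17.7 − 10.6·28.5) / (28.0 − 10.6) = 193.50 / 17.4 = 11.121 °C ≈ 11.1 °C.

11.1 °C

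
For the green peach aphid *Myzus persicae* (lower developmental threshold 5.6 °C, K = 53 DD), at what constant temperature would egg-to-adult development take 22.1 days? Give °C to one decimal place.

Required daily accumulation = 53 / 22.1 = 2.398 DD/day.
T = T_base + 2.398 = 5.6 + 2.398 = 7.998 ≈ 8.0 °C.

8.0 °C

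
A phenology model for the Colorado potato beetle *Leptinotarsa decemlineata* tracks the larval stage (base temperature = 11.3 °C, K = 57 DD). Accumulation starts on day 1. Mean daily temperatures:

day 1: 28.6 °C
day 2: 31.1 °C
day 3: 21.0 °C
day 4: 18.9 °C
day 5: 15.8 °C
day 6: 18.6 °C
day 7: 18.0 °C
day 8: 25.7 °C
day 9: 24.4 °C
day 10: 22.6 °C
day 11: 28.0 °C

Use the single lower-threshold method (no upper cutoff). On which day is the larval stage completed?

Daily DD above 11.3 °C: 17.3, 19.8, 9.7, 7.6, 4.5, 7.3, 6.7, 14.4, 13.1, 11.3, 16.7.
Cumulative: 17.3, 37.1, 46.8, 54.4, 58.9, 66.2, 72.9, 87.3, 100.4, 111.7, 128.4.
The total first reaches 57 DD on day 5.

day 5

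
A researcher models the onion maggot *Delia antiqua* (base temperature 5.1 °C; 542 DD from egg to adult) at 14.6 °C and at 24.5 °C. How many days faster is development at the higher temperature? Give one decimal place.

At 14.6 °C: 542 / (14.6 − 5.1) = 542 / 9.5 = 57.053 d.
At 24.5 °C: 542 / (24.5 − 5.1) = 542 / 19.4 = 27.938 d.
Difference = |57.053 − 27.938| = 29.114 ≈ 29.1 days.

29.1 days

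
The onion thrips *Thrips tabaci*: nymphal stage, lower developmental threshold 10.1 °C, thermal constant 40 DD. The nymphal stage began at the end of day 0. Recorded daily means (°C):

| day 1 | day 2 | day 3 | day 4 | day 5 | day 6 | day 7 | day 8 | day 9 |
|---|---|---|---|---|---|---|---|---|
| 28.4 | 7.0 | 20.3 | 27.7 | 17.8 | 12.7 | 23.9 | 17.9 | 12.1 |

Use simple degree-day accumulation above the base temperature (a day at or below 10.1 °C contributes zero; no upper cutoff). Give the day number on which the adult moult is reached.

day 4

Daily DD above 10.1 °C: 18.3, 0.0, 10.2, 17.6, 7.7, 2.6, 13.8, 7.8, 2.0.
Cumulative: 18.3, 18.3, 28.5, 46.1, 53.8, 56.4, 70.2, 78.0, 80.0.
The total first reaches 40 DD on day 4.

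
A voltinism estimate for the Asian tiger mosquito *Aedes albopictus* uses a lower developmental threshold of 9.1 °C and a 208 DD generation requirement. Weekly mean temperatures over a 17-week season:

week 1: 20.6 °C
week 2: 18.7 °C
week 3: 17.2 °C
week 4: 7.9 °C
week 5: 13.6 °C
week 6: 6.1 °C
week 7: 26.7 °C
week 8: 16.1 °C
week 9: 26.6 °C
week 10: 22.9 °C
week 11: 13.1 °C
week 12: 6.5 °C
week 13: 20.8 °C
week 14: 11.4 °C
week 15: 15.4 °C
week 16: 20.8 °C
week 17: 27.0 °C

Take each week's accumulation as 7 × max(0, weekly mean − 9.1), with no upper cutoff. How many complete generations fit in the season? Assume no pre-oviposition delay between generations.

Weekly DD (7 × max(0, T̄ − 9.1)): 80.5, 67.2, 56.7, 0.0, 31.5, 0.0, 123.2, 49.0, 122.5, 96.6, 28.0, 0.0, 81.9, 16.1, 44.1, 81.9, 125.3.
Season total = 1004.5 DD.
Complete generations = ⌊1004.5 / 208⌋ = 4.

4 generations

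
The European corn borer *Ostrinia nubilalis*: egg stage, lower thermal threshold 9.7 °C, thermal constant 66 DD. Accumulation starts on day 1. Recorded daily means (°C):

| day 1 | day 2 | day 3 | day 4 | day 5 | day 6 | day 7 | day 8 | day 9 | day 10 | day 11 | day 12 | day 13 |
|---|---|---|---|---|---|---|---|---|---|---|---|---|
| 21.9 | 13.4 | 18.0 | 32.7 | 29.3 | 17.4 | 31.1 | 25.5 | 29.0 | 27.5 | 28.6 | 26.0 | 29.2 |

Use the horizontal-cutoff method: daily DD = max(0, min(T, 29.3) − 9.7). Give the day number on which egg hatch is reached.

day 6

Daily DD above 9.7 °C (capped at 19.6): 12.2, 3.7, 8.3, 19.6, 19.6, 7.7, 19.6, 15.8, 19.3, 17.8, 18.9, 16.3, 19.5.
Cumulative: 12.2, 15.9, 24.2, 43.8, 63.4, 71.1, 90.7, 106.5, 125.8, 143.6, 162.5, 178.8, 198.3.
The total first reaches 66 DD on day 6.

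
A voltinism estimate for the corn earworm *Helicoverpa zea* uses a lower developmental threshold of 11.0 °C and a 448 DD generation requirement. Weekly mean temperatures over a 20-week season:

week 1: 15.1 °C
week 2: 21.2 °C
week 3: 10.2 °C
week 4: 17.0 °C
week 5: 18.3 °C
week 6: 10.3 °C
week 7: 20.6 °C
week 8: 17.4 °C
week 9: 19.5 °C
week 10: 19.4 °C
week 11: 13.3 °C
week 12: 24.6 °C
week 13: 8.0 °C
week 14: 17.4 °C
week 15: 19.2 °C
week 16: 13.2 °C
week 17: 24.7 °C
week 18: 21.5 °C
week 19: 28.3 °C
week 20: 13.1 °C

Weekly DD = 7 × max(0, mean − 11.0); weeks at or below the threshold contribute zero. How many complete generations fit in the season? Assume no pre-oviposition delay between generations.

Weekly DD (7 × max(0, T̄ − 11.0)): 28.7, 71.4, 0.0, 42.0, 51.1, 0.0, 67.2, 44.8, 59.5, 58.8, 16.1, 95.2, 0.0, 44.8, 57.4, 15.4, 95.9, 73.5, 121.1, 14.7.
Season total = 957.6 DD.
Complete generations = ⌊957.6 / 448⌋ = 2.

2 generations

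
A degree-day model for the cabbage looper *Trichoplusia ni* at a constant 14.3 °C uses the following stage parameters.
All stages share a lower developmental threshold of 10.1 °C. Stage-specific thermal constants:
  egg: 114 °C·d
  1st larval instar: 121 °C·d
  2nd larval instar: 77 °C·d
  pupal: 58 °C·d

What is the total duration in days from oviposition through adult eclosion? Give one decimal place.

88.1 days

Daily accumulation at 14.3 °C = 14.3 − 10.1 = 4.2 DD/day.
Total K = 114 + 121 + 77 + 58 = 370 DD.
Total duration = 370 / 4.2 = 88.095 ≈ 88.1 days.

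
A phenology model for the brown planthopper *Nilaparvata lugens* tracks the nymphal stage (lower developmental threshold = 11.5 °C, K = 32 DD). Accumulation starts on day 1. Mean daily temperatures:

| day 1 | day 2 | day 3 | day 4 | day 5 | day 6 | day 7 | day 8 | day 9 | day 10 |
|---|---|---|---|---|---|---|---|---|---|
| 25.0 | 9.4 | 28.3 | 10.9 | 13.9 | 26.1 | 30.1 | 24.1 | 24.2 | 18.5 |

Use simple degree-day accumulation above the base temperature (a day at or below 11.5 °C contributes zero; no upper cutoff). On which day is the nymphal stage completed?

day 5

Daily DD above 11.5 °C: 13.5, 0.0, 16.8, 0.0, 2.4, 14.6, 18.6, 12.6, 12.7, 7.0.
Cumulative: 13.5, 13.5, 30.3, 30.3, 32.7, 47.3, 65.9, 78.5, 91.2, 98.2.
The total first reaches 32 DD on day 5.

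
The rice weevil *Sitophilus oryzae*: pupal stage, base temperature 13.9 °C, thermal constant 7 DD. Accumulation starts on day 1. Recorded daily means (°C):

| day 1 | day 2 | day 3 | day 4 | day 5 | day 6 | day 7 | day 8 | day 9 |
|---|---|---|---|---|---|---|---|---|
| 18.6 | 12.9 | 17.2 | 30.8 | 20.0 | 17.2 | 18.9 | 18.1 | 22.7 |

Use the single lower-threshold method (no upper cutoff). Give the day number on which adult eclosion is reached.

day 3

Daily DD above 13.9 °C: 4.7, 0.0, 3.3, 16.9, 6.1, 3.3, 5.0, 4.2, 8.8.
Cumulative: 4.7, 4.7, 8.0, 24.9, 31.0, 34.3, 39.3, 43.5, 52.3.
The total first reaches 7 DD on day 3.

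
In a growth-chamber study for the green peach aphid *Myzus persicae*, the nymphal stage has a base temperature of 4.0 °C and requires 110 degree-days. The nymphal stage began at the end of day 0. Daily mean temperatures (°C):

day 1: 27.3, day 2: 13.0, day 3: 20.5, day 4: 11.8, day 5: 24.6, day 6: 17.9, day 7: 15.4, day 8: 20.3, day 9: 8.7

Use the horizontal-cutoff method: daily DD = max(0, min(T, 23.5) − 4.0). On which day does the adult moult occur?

Daily DD above 4.0 °C (capped at 19.5): 19.5, 9.0, 16.5, 7.8, 19.5, 13.9, 11.4, 16.3, 4.7.
Cumulative: 19.5, 28.5, 45.0, 52.8, 72.3, 86.2, 97.6, 113.9, 118.6.
The total first reaches 110 DD on day 8.

day 8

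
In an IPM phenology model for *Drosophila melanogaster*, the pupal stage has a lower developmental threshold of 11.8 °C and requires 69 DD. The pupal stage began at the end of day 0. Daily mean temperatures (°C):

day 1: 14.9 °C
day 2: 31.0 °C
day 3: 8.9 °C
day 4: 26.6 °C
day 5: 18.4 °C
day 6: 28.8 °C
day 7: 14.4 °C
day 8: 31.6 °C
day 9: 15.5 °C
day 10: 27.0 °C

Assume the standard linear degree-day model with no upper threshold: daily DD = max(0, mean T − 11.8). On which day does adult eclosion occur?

day 8

Daily DD above 11.8 °C: 3.1, 19.2, 0.0, 14.8, 6.6, 17.0, 2.6, 19.8, 3.7, 15.2.
Cumulative: 3.1, 22.3, 22.3, 37.1, 43.7, 60.7, 63.3, 83.1, 86.8, 102.0.
The total first reaches 69 DD on day 8.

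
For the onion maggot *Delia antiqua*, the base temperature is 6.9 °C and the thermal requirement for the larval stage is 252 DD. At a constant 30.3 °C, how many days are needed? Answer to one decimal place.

10.8 days

Daily accumulation = 30.3 − 6.9 = 23.4 DD/day.
Duration = 252 / 23.4 = 10.769 ≈ 10.8 days.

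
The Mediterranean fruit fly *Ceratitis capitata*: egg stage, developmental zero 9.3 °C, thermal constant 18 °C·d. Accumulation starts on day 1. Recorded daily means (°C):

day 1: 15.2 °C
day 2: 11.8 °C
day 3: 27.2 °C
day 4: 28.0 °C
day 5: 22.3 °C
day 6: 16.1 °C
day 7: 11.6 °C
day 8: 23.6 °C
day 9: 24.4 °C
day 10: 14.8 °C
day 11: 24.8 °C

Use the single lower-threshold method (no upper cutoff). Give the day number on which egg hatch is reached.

Daily DD above 9.3 °C: 5.9, 2.5, 17.9, 18.7, 13.0, 6.8, 2.3, 14.3, 15.1, 5.5, 15.5.
Cumulative: 5.9, 8.4, 26.3, 45.0, 58.0, 64.8, 67.1, 81.4, 96.5, 102.0, 117.5.
The total first reaches 18 DD on day 3.

day 3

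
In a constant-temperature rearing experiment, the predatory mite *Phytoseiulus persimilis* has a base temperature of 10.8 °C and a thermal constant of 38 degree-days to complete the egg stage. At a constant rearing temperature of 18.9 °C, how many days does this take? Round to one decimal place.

Daily accumulation = 18.9 − 10.8 = 8.1 DD/day.
Duration = 38 / 8.1 = 4.691 ≈ 4.7 days.

4.7 days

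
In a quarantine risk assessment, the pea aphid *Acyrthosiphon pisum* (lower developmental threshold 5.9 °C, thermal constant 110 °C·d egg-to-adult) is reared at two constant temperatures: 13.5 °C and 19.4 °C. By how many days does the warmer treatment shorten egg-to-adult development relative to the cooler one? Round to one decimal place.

At 13.5 °C: 110 / (13.5 − 5.9) = 110 / 7.6 = 14.474 d.
At 19.4 °C: 110 / (19.4 − 5.9) = 110 / 13.5 = 8.148 d.
Difference = |14.474 − 8.148| = 6.326 ≈ 6.3 days.

6.3 days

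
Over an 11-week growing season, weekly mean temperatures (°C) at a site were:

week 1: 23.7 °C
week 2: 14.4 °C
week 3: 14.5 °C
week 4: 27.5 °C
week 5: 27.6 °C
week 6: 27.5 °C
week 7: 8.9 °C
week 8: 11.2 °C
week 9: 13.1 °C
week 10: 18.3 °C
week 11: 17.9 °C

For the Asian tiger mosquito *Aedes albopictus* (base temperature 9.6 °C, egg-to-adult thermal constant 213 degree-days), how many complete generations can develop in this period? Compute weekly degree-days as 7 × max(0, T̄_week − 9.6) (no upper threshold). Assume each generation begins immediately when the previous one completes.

Weekly DD (7 × max(0, T̄ − 9.6)): 98.7, 33.6, 34.3, 125.3, 126.0, 125.3, 0.0, 11.2, 24.5, 60.9, 58.1.
Season total = 697.9 DD.
Complete generations = ⌊697.9 / 213⌋ = 3.

3 generations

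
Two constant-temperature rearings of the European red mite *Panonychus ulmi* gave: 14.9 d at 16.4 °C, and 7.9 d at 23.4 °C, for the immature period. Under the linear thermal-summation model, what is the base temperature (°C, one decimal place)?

8.5 °C

Linear rate model ⇒ the product D·(T − T_b) is constant across temperatures.
14.9·(16.4 − T_b) = 7.9·(23.4 − T_b)
T_b = (14.9·16.4 − 7.9·23.4) / (14.9 − 7.9) = 59.50 / 7.0 = 8.500 °C ≈ 8.5 °C.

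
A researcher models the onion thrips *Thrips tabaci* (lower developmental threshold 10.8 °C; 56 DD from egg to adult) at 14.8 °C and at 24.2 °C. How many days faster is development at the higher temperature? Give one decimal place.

At 14.8 °C: 56 / (14.8 − 10.8) = 56 / 4.0 = 14.000 d.
At 24.2 °C: 56 / (24.2 − 10.8) = 56 / 13.4 = 4.179 d.
Difference = |14.000 − 4.179| = 9.821 ≈ 9.8 days.

9.8 days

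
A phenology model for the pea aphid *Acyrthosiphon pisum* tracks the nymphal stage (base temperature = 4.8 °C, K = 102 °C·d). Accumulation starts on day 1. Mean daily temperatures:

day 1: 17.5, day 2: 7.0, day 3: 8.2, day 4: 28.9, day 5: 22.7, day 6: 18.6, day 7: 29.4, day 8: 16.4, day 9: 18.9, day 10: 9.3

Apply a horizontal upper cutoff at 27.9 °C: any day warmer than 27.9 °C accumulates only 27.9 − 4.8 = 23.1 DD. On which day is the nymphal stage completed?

day 8

Daily DD above 4.8 °C (capped at 23.1): 12.7, 2.2, 3.4, 23.1, 17.9, 13.8, 23.1, 11.6, 14.1, 4.5.
Cumulative: 12.7, 14.9, 18.3, 41.4, 59.3, 73.1, 96.2, 107.8, 121.9, 126.4.
The total first reaches 102 DD on day 8.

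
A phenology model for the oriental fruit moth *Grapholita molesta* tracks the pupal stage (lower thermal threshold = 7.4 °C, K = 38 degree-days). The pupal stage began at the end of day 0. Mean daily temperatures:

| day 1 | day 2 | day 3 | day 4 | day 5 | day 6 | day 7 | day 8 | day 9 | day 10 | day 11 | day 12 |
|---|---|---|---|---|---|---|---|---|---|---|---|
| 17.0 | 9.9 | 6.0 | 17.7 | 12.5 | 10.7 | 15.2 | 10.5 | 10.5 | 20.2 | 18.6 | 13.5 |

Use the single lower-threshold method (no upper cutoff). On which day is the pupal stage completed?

Daily DD above 7.4 °C: 9.6, 2.5, 0.0, 10.3, 5.1, 3.3, 7.8, 3.1, 3.1, 12.8, 11.2, 6.1.
Cumulative: 9.6, 12.1, 12.1, 22.4, 27.5, 30.8, 38.6, 41.7, 44.8, 57.6, 68.8, 74.9.
The total first reaches 38 DD on day 7.

day 7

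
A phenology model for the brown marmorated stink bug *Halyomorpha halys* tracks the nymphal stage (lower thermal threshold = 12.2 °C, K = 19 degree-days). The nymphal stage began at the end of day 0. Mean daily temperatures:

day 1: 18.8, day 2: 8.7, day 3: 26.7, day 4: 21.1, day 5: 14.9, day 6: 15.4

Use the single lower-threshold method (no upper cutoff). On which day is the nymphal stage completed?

day 3

Daily DD above 12.2 °C: 6.6, 0.0, 14.5, 8.9, 2.7, 3.2.
Cumulative: 6.6, 6.6, 21.1, 30.0, 32.7, 35.9.
The total first reaches 19 DD on day 3.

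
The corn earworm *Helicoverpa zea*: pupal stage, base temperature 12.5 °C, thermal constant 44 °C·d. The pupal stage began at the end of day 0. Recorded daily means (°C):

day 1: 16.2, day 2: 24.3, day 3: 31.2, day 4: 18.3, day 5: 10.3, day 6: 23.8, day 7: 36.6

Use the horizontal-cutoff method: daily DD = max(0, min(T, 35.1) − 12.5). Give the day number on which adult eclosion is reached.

Daily DD above 12.5 °C (capped at 22.6): 3.7, 11.8, 18.7, 5.8, 0.0, 11.3, 22.6.
Cumulative: 3.7, 15.5, 34.2, 40.0, 40.0, 51.3, 73.9.
The total first reaches 44 DD on day 6.

day 6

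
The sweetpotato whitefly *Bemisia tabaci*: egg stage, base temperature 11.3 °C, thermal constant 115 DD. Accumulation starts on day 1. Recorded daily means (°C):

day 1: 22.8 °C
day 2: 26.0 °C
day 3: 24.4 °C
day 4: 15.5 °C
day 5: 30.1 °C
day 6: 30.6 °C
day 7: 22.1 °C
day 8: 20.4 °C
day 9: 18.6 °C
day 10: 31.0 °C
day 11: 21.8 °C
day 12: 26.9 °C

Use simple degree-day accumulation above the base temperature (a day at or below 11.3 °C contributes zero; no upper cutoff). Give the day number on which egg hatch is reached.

day 10

Daily DD above 11.3 °C: 11.5, 14.7, 13.1, 4.2, 18.8, 19.3, 10.8, 9.1, 7.3, 19.7, 10.5, 15.6.
Cumulative: 11.5, 26.2, 39.3, 43.5, 62.3, 81.6, 92.4, 101.5, 108.8, 128.5, 139.0, 154.6.
The total first reaches 115 DD on day 10.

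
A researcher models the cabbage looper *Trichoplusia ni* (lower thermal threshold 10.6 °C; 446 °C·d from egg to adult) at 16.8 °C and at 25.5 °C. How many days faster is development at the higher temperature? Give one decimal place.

At 16.8 °C: 446 / (16.8 − 10.6) = 446 / 6.2 = 71.935 d.
At 25.5 °C: 446 / (25.5 − 10.6) = 446 / 14.9 = 29.933 d.
Difference = |71.935 − 29.933| = 42.003 ≈ 42.0 days.

42.0 days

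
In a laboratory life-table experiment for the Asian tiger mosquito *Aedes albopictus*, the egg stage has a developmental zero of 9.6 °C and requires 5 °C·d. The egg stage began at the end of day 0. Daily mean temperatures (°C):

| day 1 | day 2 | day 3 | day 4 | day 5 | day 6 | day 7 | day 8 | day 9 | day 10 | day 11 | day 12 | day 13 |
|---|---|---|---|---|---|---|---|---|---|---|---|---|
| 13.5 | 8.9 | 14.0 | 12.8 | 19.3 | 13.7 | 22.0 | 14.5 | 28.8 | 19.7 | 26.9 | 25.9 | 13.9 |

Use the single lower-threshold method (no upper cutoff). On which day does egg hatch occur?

Daily DD above 9.6 °C: 3.9, 0.0, 4.4, 3.2, 9.7, 4.1, 12.4, 4.9, 19.2, 10.1, 17.3, 16.3, 4.3.
Cumulative: 3.9, 3.9, 8.3, 11.5, 21.2, 25.3, 37.7, 42.6, 61.8, 71.9, 89.2, 105.5, 109.8.
The total first reaches 5 DD on day 3.

day 3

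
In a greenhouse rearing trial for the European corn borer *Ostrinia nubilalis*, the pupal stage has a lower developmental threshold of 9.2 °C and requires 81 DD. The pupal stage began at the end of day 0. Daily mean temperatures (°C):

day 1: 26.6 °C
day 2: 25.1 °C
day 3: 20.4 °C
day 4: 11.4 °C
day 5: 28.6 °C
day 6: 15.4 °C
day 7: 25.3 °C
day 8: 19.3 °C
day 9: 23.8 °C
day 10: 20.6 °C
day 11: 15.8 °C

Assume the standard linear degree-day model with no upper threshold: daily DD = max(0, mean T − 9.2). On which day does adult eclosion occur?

day 7

Daily DD above 9.2 °C: 17.4, 15.9, 11.2, 2.2, 19.4, 6.2, 16.1, 10.1, 14.6, 11.4, 6.6.
Cumulative: 17.4, 33.3, 44.5, 46.7, 66.1, 72.3, 88.4, 98.5, 113.1, 124.5, 131.1.
The total first reaches 81 DD on day 7.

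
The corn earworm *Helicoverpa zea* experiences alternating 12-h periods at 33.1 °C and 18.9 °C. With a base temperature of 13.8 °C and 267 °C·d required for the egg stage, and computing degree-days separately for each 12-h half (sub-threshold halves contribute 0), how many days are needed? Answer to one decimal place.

Day half: max(0, 33.1 − 13.8) × 0.5 = 19.3 × 0.5 = 9.65 DD.
Night half: max(0, 18.9 − 13.8) × 0.5 = 5.1 × 0.5 = 2.55 DD.
Per 24 h: 12.20 DD/day.
Duration = 267 / 12.20 = 21.885 ≈ 21.9 days.

21.9 days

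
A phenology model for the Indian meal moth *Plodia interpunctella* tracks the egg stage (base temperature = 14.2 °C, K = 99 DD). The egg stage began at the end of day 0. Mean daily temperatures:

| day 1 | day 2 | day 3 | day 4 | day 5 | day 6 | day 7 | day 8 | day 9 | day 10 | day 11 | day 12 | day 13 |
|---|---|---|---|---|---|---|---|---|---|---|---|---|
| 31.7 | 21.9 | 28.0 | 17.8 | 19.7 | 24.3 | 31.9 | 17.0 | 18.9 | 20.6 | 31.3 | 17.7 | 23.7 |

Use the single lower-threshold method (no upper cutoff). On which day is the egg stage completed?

Daily DD above 14.2 °C: 17.5, 7.7, 13.8, 3.6, 5.5, 10.1, 17.7, 2.8, 4.7, 6.4, 17.1, 3.5, 9.5.
Cumulative: 17.5, 25.2, 39.0, 42.6, 48.1, 58.2, 75.9, 78.7, 83.4, 89.8, 106.9, 110.4, 119.9.
The total first reaches 99 DD on day 11.

day 11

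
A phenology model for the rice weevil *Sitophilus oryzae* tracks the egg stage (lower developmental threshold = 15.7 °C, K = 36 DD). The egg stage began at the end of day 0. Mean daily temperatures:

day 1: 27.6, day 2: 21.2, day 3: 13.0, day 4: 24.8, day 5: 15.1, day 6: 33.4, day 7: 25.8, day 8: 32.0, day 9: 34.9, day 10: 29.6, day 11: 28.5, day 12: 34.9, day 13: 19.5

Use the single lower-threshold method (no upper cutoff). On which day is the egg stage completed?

Daily DD above 15.7 °C: 11.9, 5.5, 0.0, 9.1, 0.0, 17.7, 10.1, 16.3, 19.2, 13.9, 12.8, 19.2, 3.8.
Cumulative: 11.9, 17.4, 17.4, 26.5, 26.5, 44.2, 54.3, 70.6, 89.8, 103.7, 116.5, 135.7, 139.5.
The total first reaches 36 DD on day 6.

day 6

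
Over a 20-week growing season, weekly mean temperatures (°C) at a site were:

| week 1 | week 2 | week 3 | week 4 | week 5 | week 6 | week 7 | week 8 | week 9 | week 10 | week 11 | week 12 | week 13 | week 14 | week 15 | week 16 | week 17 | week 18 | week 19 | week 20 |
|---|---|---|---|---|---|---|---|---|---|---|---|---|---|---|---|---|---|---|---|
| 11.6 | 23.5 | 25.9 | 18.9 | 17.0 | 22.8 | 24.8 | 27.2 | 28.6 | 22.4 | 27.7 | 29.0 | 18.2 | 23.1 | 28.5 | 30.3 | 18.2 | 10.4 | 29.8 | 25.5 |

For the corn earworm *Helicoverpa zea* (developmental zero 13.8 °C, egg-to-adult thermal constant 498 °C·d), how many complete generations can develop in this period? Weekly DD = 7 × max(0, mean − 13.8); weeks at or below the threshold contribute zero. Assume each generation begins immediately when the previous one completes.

2 generations

Weekly DD (7 × max(0, T̄ − 13.8)): 0.0, 67.9, 84.7, 35.7, 22.4, 63.0, 77.0, 93.8, 103.6, 60.2, 97.3, 106.4, 30.8, 65.1, 102.9, 115.5, 30.8, 0.0, 112.0, 81.9.
Season total = 1351.0 DD.
Complete generations = ⌊1351.0 / 498⌋ = 2.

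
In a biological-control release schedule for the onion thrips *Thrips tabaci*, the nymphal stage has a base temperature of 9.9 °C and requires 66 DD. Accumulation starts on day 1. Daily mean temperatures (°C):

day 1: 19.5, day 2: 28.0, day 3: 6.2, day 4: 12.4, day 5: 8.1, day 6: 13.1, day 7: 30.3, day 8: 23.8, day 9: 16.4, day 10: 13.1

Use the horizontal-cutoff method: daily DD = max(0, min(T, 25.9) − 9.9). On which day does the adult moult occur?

Daily DD above 9.9 °C (capped at 16.0): 9.6, 16.0, 0.0, 2.5, 0.0, 3.2, 16.0, 13.9, 6.5, 3.2.
Cumulative: 9.6, 25.6, 25.6, 28.1, 28.1, 31.3, 47.3, 61.2, 67.7, 70.9.
The total first reaches 66 DD on day 9.

day 9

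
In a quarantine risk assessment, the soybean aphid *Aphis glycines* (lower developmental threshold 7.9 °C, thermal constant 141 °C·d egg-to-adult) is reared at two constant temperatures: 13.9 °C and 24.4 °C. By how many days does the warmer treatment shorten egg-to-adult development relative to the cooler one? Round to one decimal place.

At 13.9 °C: 141 / (13.9 − 7.9) = 141 / 6.0 = 23.500 d.
At 24.4 °C: 141 / (24.4 − 7.9) = 141 / 16.5 = 8.545 d.
Difference = |23.500 − 8.545| = 14.955 ≈ 15.0 days.

15.0 days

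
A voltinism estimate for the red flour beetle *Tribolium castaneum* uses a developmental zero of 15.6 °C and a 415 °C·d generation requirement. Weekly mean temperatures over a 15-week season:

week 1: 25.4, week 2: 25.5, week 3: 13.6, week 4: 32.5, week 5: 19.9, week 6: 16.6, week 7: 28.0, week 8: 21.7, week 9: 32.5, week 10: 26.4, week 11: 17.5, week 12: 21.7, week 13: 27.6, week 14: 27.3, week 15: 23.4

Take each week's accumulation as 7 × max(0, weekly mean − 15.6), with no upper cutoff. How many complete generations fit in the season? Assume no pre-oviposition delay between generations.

Weekly DD (7 × max(0, T̄ − 15.6)): 68.6, 69.3, 0.0, 118.3, 30.1, 7.0, 86.8, 42.7, 118.3, 75.6, 13.3, 42.7, 84.0, 81.9, 54.6.
Season total = 893.2 DD.
Complete generations = ⌊893.2 / 415⌋ = 2.

2 generations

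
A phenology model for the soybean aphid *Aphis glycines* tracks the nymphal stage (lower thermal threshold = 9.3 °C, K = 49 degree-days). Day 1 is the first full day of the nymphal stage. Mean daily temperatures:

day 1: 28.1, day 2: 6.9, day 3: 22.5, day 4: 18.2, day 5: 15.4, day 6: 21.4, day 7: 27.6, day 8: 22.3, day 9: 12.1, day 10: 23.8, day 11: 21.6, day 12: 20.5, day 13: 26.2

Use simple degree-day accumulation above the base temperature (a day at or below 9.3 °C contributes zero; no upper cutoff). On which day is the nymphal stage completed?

day 6

Daily DD above 9.3 °C: 18.8, 0.0, 13.2, 8.9, 6.1, 12.1, 18.3, 13.0, 2.8, 14.5, 12.3, 11.2, 16.9.
Cumulative: 18.8, 18.8, 32.0, 40.9, 47.0, 59.1, 77.4, 90.4, 93.2, 107.7, 120.0, 131.2, 148.1.
The total first reaches 49 DD on day 6.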